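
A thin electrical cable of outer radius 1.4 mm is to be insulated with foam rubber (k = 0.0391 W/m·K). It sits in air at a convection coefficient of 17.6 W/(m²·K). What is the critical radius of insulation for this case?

For a cylinder r_cr = k/h = 0.0391/17.6
r_cr = 2.22 mm; since the bare radius (1.4 mm) is below r_cr, adding a thin layer of insulation will *increase* heat loss.

r_cr ≈ 2.22 mm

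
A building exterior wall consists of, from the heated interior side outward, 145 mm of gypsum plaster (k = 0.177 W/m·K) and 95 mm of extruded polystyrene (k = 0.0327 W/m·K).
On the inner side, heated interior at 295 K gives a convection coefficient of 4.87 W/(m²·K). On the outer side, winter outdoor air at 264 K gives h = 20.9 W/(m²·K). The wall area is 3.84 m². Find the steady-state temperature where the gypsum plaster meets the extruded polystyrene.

T ≈ 287 K

Model the wall as resistances in series:
R_inner film = 1/(h_i·A) = 1/(4.87×3.84) = 0.05347 K/W
R_gypsum plaster = L/(kA) = 0.145/(0.177×3.84) = 0.2133 K/W
R_extruded polystyrene = L/(kA) = 0.095/(0.0327×3.84) = 0.7566 K/W
R_outer film = 1/(h_o·A) = 1/(20.9×3.84) = 0.01246 K/W
R_total = 1.036 K/W;  Q = ΔT/R_total = 31/1.036 = 29.93 W
T_interface = T_inner − Q·ΣR(inner→interface) = 295 − 29.9×0.2668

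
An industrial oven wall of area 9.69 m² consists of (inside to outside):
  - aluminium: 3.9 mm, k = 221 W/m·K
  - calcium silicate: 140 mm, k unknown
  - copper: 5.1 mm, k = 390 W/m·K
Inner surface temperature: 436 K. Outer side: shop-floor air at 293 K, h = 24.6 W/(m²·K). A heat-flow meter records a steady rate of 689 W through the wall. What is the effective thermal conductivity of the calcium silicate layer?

Thermal resistances in series:
R_aluminium = L/(kA) = 0.0039/(221×9.69) = 1.821×10^-6 K/W
R_copper = L/(kA) = 0.0051/(390×9.69) = 1.35×10^-6 K/W
R_outer film = 1/(h_o·A) = 1/(24.6×9.69) = 0.004195 K/W
Sum of known resistances R_other = 0.004198 K/W
Total R = ΔT/Q = 143/689 = 0.2075 K/W
R_calcium silicate = R_total − R_other = 0.2033 K/W
k = L/(R·A) = 0.14/(0.2033×9.69)

k ≈ 0.071 W/(m·K)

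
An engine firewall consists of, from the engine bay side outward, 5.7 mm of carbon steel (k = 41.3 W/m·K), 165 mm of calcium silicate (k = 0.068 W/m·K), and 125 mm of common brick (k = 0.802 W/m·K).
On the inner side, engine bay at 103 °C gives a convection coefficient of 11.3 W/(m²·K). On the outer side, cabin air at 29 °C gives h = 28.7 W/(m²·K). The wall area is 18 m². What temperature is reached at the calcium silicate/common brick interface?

Treating each layer as a thermal resistance in series:
R_inner film = 1/(h_i·A) = 1/(11.3×18) = 0.004916 K/W
R_carbon steel = L/(kA) = 0.0057/(41.3×18) = 7.667×10^-6 K/W
R_calcium silicate = L/(kA) = 0.165/(0.068×18) = 0.1348 K/W
R_common brick = L/(kA) = 0.125/(0.802×18) = 0.008659 K/W
R_outer film = 1/(h_o·A) = 1/(28.7×18) = 0.001936 K/W
R_total = 0.1503 K/W;  Q = ΔT/R_total = 74/0.1503 = 492.3 W
T_interface = T_inner − Q·ΣR(inner→interface) = 103 − 492×0.1397

T ≈ 34.2 °C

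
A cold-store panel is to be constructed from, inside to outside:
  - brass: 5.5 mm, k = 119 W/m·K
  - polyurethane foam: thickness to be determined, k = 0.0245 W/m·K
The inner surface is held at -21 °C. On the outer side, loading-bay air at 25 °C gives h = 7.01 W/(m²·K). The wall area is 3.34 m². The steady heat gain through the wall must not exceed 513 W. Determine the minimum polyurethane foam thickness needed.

L ≈ 3.84 mm

Treating each layer as a thermal resistance in series:
R_brass = L/(kA) = 0.0055/(119×3.34) = 1.384×10^-5 K/W
R_outer film = 1/(h_o·A) = 1/(7.01×3.34) = 0.04271 K/W
Sum of the known resistances R_other = 0.04272 K/W
Required total resistance R_tot = ΔT/Q_allow = 46/513 = 0.08967 K/W
R_polyurethane foam = R_tot − R_other = 0.04694 K/W
L = R·k·A = 0.04694×0.0245×3.34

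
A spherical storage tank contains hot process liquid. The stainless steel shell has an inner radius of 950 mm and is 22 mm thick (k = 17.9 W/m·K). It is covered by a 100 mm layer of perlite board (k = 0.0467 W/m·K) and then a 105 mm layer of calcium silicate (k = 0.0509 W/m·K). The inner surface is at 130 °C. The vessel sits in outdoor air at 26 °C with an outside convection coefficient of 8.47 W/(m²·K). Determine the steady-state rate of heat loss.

Q ≈ 346 W

For a spherical shell R = (1/r₁ − 1/r₂)/(4πk); film R = 1/(h·4πr²). In series:
R_stainless steel shell = (1/0.95 − 1/0.972)/(4π×17.9) = 1.059×10^-4 K/W
R_perlite board = (1/0.972 − 1/1.072)/(4π×0.0467) = 0.1635 K/W
R_calcium silicate = (1/1.072 − 1/1.177)/(4π×0.0509) = 0.1301 K/W
R_outer film = 1/(h·4πr_o²) = 1/(8.47×4π×1.177²) = 0.006782 K/W
R_total = 0.3005 K/W
Q = ΔT/R_total = 104/0.3005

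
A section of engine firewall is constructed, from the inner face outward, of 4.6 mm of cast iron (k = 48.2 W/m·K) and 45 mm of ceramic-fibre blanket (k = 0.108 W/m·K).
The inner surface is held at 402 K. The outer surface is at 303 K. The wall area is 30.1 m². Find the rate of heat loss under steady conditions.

Q ≈ 7150 W

Series thermal resistances:
R_cast iron = L/(kA) = 0.0046/(48.2×30.1) = 3.171×10^-6 K/W
R_ceramic-fibre blanket = L/(kA) = 0.045/(0.108×30.1) = 0.01384 K/W
R_total = 0.01385 K/W
Q = ΔT / R_total = 99 / 0.01385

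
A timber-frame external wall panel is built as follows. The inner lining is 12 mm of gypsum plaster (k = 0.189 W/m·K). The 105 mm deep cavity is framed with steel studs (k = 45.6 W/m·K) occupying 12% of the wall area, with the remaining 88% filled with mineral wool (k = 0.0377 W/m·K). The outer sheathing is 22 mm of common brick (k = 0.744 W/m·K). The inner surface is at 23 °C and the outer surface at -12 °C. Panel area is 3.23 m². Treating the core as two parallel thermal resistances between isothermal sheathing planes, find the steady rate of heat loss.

Q ≈ 1010 W

Sheathing layers in series; stud and cavity paths in parallel between them.
R_inner = 0.012/(0.189×3.23) = 0.01966 K/W
R_stud  = 0.105/(45.6×0.12×3.23) = 0.005941 K/W
R_cav   = 0.105/(0.0377×0.88×3.23) = 0.9799 K/W
1/R_core = 1/R_stud + 1/R_cav → R_core = 0.005905 K/W
R_outer = 0.022/(0.744×3.23) = 0.009155 K/W
R_total = 0.03472 K/W
Q = ΔT/R_total = 35/0.03472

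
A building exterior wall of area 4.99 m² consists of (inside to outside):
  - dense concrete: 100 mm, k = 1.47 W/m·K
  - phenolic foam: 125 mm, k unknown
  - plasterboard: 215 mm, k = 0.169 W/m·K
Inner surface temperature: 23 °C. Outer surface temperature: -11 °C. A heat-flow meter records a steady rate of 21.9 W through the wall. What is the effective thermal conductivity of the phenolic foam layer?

k ≈ 0.0195 W/(m·K)

Thermal resistances in series:
R_dense concrete = L/(kA) = 0.1/(1.47×4.99) = 0.01363 K/W
R_plasterboard = L/(kA) = 0.215/(0.169×4.99) = 0.2549 K/W
Sum of known resistances R_other = 0.2686 K/W
Total R = ΔT/Q = 34/21.9 = 1.553 K/W
R_phenolic foam = R_total − R_other = 1.284 K/W
k = L/(R·A) = 0.125/(1.284×4.99)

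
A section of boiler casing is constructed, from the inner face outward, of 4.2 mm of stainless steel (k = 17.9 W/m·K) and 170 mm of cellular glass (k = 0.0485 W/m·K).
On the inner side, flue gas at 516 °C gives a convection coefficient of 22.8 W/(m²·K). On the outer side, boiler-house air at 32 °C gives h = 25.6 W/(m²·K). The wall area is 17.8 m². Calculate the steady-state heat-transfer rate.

Q ≈ 2400 W

Treating each layer as a thermal resistance in series:
R_inner film = 1/(h_i·A) = 1/(22.8×17.8) = 0.002464 K/W
R_stainless steel = L/(kA) = 0.0042/(17.9×17.8) = 1.318×10^-5 K/W
R_cellular glass = L/(kA) = 0.17/(0.0485×17.8) = 0.1969 K/W
R_outer film = 1/(h_o·A) = 1/(25.6×17.8) = 0.002195 K/W
R_total = 0.2016 K/W
Q = ΔT / R_total = 484 / 0.2016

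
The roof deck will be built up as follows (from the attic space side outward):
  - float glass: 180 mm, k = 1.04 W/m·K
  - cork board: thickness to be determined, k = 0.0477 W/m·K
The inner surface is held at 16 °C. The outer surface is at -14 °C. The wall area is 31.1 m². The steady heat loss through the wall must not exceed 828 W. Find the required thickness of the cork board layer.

L ≈ 45.5 mm

Using the resistance-network approach (series):
R_float glass = L/(kA) = 0.18/(1.04×31.1) = 0.005565 K/W
Sum of the known resistances R_other = 0.005565 K/W
Required total resistance R_tot = ΔT/Q_allow = 30/828 = 0.03623 K/W
R_cork board = R_tot − R_other = 0.03067 K/W
L = R·k·A = 0.03067×0.0477×31.1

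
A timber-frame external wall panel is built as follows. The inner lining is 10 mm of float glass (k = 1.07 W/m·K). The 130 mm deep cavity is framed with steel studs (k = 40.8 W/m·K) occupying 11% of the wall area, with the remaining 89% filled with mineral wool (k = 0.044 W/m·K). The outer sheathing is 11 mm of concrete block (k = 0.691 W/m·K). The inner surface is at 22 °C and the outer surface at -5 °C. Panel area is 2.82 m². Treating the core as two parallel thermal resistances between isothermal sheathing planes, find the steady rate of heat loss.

Sheathing layers in series; stud and cavity paths in parallel between them.
R_inner = 0.01/(1.07×2.82) = 0.003314 K/W
R_stud  = 0.13/(40.8×0.11×2.82) = 0.01027 K/W
R_cav   = 0.13/(0.044×0.89×2.82) = 1.177 K/W
1/R_core = 1/R_stud + 1/R_cav → R_core = 0.01018 K/W
R_outer = 0.011/(0.691×2.82) = 0.005645 K/W
R_total = 0.01914 K/W
Q = ΔT/R_total = 27/0.01914

Q ≈ 1410 W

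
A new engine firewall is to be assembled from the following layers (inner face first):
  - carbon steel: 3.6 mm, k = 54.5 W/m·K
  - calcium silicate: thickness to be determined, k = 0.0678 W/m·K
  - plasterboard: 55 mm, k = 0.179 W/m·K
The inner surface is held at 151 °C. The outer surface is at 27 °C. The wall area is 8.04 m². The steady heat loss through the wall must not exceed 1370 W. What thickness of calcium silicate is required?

L ≈ 28.5 mm

Model the wall as resistances in series:
R_carbon steel = L/(kA) = 0.0036/(54.5×8.04) = 8.216×10^-6 K/W
R_plasterboard = L/(kA) = 0.055/(0.179×8.04) = 0.03822 K/W
Sum of the known resistances R_other = 0.03822 K/W
Required total resistance R_tot = ΔT/Q_allow = 124/1370 = 0.09051 K/W
R_calcium silicate = R_tot − R_other = 0.05229 K/W
L = R·k·A = 0.05229×0.0678×8.04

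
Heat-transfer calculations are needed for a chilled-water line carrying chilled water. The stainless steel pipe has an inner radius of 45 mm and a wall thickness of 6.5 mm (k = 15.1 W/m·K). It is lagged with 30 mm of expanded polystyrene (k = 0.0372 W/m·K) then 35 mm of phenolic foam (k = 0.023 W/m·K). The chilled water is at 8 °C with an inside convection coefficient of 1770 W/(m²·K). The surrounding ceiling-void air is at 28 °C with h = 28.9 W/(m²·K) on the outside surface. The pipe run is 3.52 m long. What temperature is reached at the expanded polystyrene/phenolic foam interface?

Per-layer cylindrical resistances, series-summed:
R_inner film = 1/(h_i·2πr₁L) = 1/(1770×2π×0.045×3.52) = 5.677×10^-4 K/W
R_stainless steel pipe wall = ln(51.5/45)/(2π×15.1×3.52) = 4.04×10^-4 K/W
R_expanded polystyrene = ln(81.5/51.5)/(2π×0.0372×3.52) = 0.5579 K/W
R_phenolic foam = ln(116.5/81.5)/(2π×0.023×3.52) = 0.7024 K/W
R_outer film = 1/(h_o·2πr_oL) = 1/(28.9×2π×0.1165×3.52) = 0.01343 K/W
R_total = 1.275 K/W
Q = ΔT/R_total = 20/1.275
Q = 15.7 W
T_interface = T_inner + Q·ΣR(inner→interface) = 8 + 15.7×0.5589

T ≈ 16.8 °C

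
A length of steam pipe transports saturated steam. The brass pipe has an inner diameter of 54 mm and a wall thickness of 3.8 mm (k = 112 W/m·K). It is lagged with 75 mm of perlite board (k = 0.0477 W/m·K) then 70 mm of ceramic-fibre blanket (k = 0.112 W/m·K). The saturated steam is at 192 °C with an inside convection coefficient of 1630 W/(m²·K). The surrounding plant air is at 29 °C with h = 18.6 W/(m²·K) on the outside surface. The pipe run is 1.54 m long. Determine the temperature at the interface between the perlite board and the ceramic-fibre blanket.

T ≈ 54.7 °C

Treating each annulus and film as a series resistance:
R_inner film = 1/(h_i·2πr₁L) = 1/(1630×2π×0.027×1.54) = 0.002348 K/W
R_brass pipe wall = ln(30.8/27)/(2π×112×1.54) = 1.215×10^-4 K/W
R_perlite board = ln(105.8/30.8)/(2π×0.0477×1.54) = 2.674 K/W
R_ceramic-fibre blanket = ln(175.8/105.8)/(2π×0.112×1.54) = 0.4686 K/W
R_outer film = 1/(h_o·2πr_oL) = 1/(18.6×2π×0.1758×1.54) = 0.03161 K/W
R_total = 3.176 K/W
Q = ΔT/R_total = 163/3.176
Q = 51.3 W
T_interface = T_inner − Q·ΣR(inner→interface) = 192 − 51.3×2.676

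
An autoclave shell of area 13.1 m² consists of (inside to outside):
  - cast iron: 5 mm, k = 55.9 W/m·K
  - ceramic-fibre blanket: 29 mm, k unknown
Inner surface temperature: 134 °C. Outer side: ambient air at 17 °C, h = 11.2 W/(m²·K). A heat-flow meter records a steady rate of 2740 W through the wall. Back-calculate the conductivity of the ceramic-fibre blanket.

k ≈ 0.0617 W/(m·K)

Thermal resistances in series:
R_cast iron = L/(kA) = 0.005/(55.9×13.1) = 6.828×10^-6 K/W
R_outer film = 1/(h_o·A) = 1/(11.2×13.1) = 0.006816 K/W
Sum of known resistances R_other = 0.006823 K/W
Total R = ΔT/Q = 117/2740 = 0.0427 K/W
R_ceramic-fibre blanket = R_total − R_other = 0.03588 K/W
k = L/(R·A) = 0.029/(0.03588×13.1)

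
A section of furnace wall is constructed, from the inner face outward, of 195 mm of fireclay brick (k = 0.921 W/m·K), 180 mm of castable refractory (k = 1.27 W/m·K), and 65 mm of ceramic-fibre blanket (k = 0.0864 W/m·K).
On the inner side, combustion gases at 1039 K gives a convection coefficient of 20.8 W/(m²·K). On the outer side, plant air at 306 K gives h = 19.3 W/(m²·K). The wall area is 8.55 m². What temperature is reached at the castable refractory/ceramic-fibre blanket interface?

Treating each layer as a thermal resistance in series:
R_inner film = 1/(h_i·A) = 1/(20.8×8.55) = 0.005623 K/W
R_fireclay brick = L/(kA) = 0.195/(0.921×8.55) = 0.02476 K/W
R_castable refractory = L/(kA) = 0.18/(1.27×8.55) = 0.01658 K/W
R_ceramic-fibre blanket = L/(kA) = 0.065/(0.0864×8.55) = 0.08799 K/W
R_outer film = 1/(h_o·A) = 1/(19.3×8.55) = 0.00606 K/W
R_total = 0.141 K/W;  Q = ΔT/R_total = 733/0.141 = 5198 W
T_interface = T_inner − Q·ΣR(inner→interface) = 1039 − 5200×0.04696

T ≈ 795 K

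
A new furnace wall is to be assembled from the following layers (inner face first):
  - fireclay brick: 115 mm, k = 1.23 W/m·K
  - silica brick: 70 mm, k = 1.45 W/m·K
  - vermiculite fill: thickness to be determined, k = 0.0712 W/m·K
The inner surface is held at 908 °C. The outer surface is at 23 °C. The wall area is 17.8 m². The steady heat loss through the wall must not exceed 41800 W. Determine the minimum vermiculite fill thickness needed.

L ≈ 16.7 mm

Treating each layer as a thermal resistance in series:
R_fireclay brick = L/(kA) = 0.115/(1.23×17.8) = 0.005253 K/W
R_silica brick = L/(kA) = 0.07/(1.45×17.8) = 0.002712 K/W
Sum of the known resistances R_other = 0.007965 K/W
Required total resistance R_tot = ΔT/Q_allow = 885/41800 = 0.02117 K/W
R_vermiculite fill = R_tot − R_other = 0.01321 K/W
L = R·k·A = 0.01321×0.0712×17.8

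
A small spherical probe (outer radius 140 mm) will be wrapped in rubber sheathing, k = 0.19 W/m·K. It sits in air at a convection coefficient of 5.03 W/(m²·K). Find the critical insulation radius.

r_cr ≈ 75.5 mm

For a sphere r_cr = 2k/h = 2×0.19/5.03
r_cr = 75.5 mm; since the bare radius (140 mm) is above r_cr, any added insulation will reduce heat loss.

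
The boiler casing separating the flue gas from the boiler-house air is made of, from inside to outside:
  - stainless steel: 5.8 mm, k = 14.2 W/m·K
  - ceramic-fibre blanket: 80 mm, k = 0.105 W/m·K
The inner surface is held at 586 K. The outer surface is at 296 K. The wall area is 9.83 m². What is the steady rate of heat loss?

Q ≈ 3740 W

Series thermal resistances:
R_stainless steel = L/(kA) = 0.0058/(14.2×9.83) = 4.155×10^-5 K/W
R_ceramic-fibre blanket = L/(kA) = 0.08/(0.105×9.83) = 0.07751 K/W
R_total = 0.07755 K/W
Q = ΔT / R_total = 290 / 0.07755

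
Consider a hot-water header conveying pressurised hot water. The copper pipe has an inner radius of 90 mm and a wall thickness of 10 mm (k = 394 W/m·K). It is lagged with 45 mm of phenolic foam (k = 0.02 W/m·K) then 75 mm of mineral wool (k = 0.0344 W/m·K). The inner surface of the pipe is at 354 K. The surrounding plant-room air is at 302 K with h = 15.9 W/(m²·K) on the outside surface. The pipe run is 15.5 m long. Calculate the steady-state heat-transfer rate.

Q ≈ 163 W

Cylindrical conduction, so R = ln(r₂/r₁)/(2πkL) per layer, in series:
R_copper pipe wall = ln(100/90)/(2π×394×15.5) = 2.746×10^-6 K/W
R_phenolic foam = ln(145/100)/(2π×0.02×15.5) = 0.1908 K/W
R_mineral wool = ln(220/145)/(2π×0.0344×15.5) = 0.1244 K/W
R_outer film = 1/(h_o·2πr_oL) = 1/(15.9×2π×0.22×15.5) = 0.002935 K/W
R_total = 0.3181 K/W
Q = ΔT/R_total = 52/0.3181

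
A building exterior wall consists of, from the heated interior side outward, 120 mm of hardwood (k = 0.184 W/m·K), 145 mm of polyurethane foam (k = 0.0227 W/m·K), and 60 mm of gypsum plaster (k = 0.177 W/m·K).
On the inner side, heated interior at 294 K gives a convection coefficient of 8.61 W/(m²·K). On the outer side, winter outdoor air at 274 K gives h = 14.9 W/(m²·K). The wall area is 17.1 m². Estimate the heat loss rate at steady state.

Series thermal resistances:
R_inner film = 1/(h_i·A) = 1/(8.61×17.1) = 0.006792 K/W
R_hardwood = L/(kA) = 0.12/(0.184×17.1) = 0.03814 K/W
R_polyurethane foam = L/(kA) = 0.145/(0.0227×17.1) = 0.3735 K/W
R_gypsum plaster = L/(kA) = 0.06/(0.177×17.1) = 0.01982 K/W
R_outer film = 1/(h_o·A) = 1/(14.9×17.1) = 0.003925 K/W
R_total = 0.4422 K/W
Q = ΔT / R_total = 20 / 0.4422

Q ≈ 45.2 W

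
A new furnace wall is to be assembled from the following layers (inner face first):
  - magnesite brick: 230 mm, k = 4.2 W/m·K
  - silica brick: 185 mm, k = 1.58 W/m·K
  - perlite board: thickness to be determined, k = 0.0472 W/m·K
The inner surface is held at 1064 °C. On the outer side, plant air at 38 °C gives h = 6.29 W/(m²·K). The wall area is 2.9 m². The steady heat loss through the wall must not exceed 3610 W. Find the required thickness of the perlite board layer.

Treating each layer as a thermal resistance in series:
R_magnesite brick = L/(kA) = 0.23/(4.2×2.9) = 0.01888 K/W
R_silica brick = L/(kA) = 0.185/(1.58×2.9) = 0.04038 K/W
R_outer film = 1/(h_o·A) = 1/(6.29×2.9) = 0.05482 K/W
Sum of the known resistances R_other = 0.1141 K/W
Required total resistance R_tot = ΔT/Q_allow = 1026/3610 = 0.2842 K/W
R_perlite board = R_tot − R_other = 0.1701 K/W
L = R·k·A = 0.1701×0.0472×2.9

L ≈ 23.3 mm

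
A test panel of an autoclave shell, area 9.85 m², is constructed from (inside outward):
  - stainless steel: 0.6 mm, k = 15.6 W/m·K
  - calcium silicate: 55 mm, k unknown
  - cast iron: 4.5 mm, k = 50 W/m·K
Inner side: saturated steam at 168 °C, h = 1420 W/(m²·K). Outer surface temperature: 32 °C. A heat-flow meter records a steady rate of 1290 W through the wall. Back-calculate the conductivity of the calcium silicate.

Using the resistance-network approach (series):
R_inner film = 1/(h_i·A) = 1/(1420×9.85) = 7.149×10^-5 K/W
R_stainless steel = L/(kA) = 0.0006/(15.6×9.85) = 3.905×10^-6 K/W
R_cast iron = L/(kA) = 0.0045/(50×9.85) = 9.137×10^-6 K/W
Sum of known resistances R_other = 8.454×10^-5 K/W
Total R = ΔT/Q = 136/1290 = 0.1054 K/W
R_calcium silicate = R_total − R_other = 0.1053 K/W
k = L/(R·A) = 0.055/(0.1053×9.85)

k ≈ 0.053 W/(m·K)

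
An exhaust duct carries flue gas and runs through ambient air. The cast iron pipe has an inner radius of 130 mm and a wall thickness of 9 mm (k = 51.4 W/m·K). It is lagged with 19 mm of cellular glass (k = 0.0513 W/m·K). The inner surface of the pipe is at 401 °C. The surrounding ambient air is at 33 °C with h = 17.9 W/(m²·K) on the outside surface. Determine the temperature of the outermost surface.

Treating each annulus and film as a series resistance:
R_cast iron pipe wall = ln(139/130)/(2π×51.4×1) = 2.073×10^-4 K/W
R_cellular glass = ln(158/139)/(2π×0.0513×1) = 0.3975 K/W
R_outer film = 1/(h_o·2πr_oL) = 1/(17.9×2π×0.158×1) = 0.05627 K/W
R_total = 0.454 K/W
Q = ΔT/R_total = 368/0.454
Q = 811 W/m
T_interface = T_inner − Q·ΣR(inner→interface) = 401 − 811×0.3977

T ≈ 78.6 °C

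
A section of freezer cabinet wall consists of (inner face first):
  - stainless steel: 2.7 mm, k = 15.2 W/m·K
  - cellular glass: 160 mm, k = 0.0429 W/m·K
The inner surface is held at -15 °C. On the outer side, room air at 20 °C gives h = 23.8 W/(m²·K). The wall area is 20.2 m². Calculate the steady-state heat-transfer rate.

Q ≈ 187 W

Thermal resistances in series:
R_stainless steel = L/(kA) = 0.0027/(15.2×20.2) = 8.794×10^-6 K/W
R_cellular glass = L/(kA) = 0.16/(0.0429×20.2) = 0.1846 K/W
R_outer film = 1/(h_o·A) = 1/(23.8×20.2) = 0.00208 K/W
R_total = 0.1867 K/W
Q = ΔT / R_total = 35 / 0.1867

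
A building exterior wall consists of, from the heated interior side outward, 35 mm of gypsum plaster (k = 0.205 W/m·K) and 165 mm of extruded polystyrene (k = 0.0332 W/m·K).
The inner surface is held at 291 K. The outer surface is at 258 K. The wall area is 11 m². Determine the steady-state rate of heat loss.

Treating each layer as a thermal resistance in series:
R_gypsum plaster = L/(kA) = 0.035/(0.205×11) = 0.01552 K/W
R_extruded polystyrene = L/(kA) = 0.165/(0.0332×11) = 0.4518 K/W
R_total = 0.4673 K/W
Q = ΔT / R_total = 33 / 0.4673

Q ≈ 70.6 W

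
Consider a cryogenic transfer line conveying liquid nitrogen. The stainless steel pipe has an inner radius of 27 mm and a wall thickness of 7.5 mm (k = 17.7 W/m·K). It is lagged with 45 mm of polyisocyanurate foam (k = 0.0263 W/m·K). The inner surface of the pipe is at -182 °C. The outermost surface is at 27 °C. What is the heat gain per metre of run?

q′ ≈ 41.4 W/m

For a radial system each layer contributes R = ln(r_out/r_in)/(2πkL); films add R = 1/(hA).
R_stainless steel pipe wall = ln(34.5/27)/(2π×17.7×1) = 0.002204 K/W
R_polyisocyanurate foam = ln(79.5/34.5)/(2π×0.0263×1) = 5.052 K/W
R_total = 5.054 K/W
Q = ΔT/R_total = 209/5.054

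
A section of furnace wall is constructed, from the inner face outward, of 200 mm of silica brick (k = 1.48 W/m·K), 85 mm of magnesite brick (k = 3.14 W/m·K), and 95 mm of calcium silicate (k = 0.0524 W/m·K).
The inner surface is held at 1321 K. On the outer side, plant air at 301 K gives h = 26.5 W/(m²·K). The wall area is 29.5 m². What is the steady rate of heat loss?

Q ≈ 14900 W

Using the resistance-network approach (series):
R_silica brick = L/(kA) = 0.2/(1.48×29.5) = 0.004581 K/W
R_magnesite brick = L/(kA) = 0.085/(3.14×29.5) = 9.176×10^-4 K/W
R_calcium silicate = L/(kA) = 0.095/(0.0524×29.5) = 0.06146 K/W
R_outer film = 1/(h_o·A) = 1/(26.5×29.5) = 0.001279 K/W
R_total = 0.06823 K/W
Q = ΔT / R_total = 1020 / 0.06823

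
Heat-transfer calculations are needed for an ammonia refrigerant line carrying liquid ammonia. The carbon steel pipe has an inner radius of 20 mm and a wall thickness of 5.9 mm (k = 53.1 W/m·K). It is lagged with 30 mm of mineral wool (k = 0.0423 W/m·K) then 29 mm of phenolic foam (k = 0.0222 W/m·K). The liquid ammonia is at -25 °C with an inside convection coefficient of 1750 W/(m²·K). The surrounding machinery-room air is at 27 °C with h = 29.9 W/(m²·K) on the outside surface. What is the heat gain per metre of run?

q′ ≈ 8.73 W/m

Treating each annulus and film as a series resistance:
R_inner film = 1/(h_i·2πr₁L) = 1/(1750×2π×0.02×1) = 0.004547 K/W
R_carbon steel pipe wall = ln(25.9/20)/(2π×53.1×1) = 7.748×10^-4 K/W
R_mineral wool = ln(55.9/25.9)/(2π×0.0423×1) = 2.895 K/W
R_phenolic foam = ln(84.9/55.9)/(2π×0.0222×1) = 2.996 K/W
R_outer film = 1/(h_o·2πr_oL) = 1/(29.9×2π×0.0849×1) = 0.0627 K/W
R_total = 5.959 K/W
Q = ΔT/R_total = 52/5.959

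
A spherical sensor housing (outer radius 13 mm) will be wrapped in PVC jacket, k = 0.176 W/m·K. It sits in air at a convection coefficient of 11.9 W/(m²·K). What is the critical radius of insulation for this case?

r_cr ≈ 29.6 mm

For a sphere r_cr = 2k/h = 2×0.176/11.9
r_cr = 29.6 mm; since the bare radius (13 mm) is below r_cr, adding a thin layer of insulation will *increase* heat loss.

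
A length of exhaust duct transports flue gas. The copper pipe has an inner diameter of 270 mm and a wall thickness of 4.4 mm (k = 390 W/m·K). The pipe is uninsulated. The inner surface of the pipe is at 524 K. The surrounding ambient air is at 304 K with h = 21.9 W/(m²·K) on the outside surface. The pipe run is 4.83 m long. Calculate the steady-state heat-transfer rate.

Q ≈ 20400 W

Treating each annulus and film as a series resistance:
R_copper pipe wall = ln(139.4/135)/(2π×390×4.83) = 2.71×10^-6 K/W
R_outer film = 1/(h_o·2πr_oL) = 1/(21.9×2π×0.1394×4.83) = 0.01079 K/W
R_total = 0.0108 K/W
Q = ΔT/R_total = 220/0.0108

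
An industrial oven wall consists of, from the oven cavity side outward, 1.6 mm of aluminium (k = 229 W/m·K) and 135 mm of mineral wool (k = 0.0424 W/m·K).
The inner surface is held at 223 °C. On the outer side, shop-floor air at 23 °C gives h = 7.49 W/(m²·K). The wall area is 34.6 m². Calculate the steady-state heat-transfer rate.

Q ≈ 2090 W

Thermal resistances in series:
R_aluminium = L/(kA) = 0.0016/(229×34.6) = 2.019×10^-7 K/W
R_mineral wool = L/(kA) = 0.135/(0.0424×34.6) = 0.09202 K/W
R_outer film = 1/(h_o·A) = 1/(7.49×34.6) = 0.003859 K/W
R_total = 0.09588 K/W
Q = ΔT / R_total = 200 / 0.09588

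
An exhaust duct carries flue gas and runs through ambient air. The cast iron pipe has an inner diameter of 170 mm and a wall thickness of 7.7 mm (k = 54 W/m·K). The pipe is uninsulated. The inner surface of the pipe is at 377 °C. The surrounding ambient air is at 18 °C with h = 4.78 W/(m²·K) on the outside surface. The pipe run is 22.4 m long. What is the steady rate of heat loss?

Q ≈ 22400 W

Per-layer cylindrical resistances, series-summed:
R_cast iron pipe wall = ln(92.7/85)/(2π×54×22.4) = 1.141×10^-5 K/W
R_outer film = 1/(h_o·2πr_oL) = 1/(4.78×2π×0.0927×22.4) = 0.01603 K/W
R_total = 0.01605 K/W
Q = ΔT/R_total = 359/0.01605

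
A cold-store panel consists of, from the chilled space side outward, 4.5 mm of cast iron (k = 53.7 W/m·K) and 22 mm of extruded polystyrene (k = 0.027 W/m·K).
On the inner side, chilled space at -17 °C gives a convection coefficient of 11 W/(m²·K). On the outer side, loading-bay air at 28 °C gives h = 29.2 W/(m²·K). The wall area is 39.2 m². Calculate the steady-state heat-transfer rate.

Series thermal resistances:
R_inner film = 1/(h_i·A) = 1/(11×39.2) = 0.002319 K/W
R_cast iron = L/(kA) = 0.0045/(53.7×39.2) = 2.138×10^-6 K/W
R_extruded polystyrene = L/(kA) = 0.022/(0.027×39.2) = 0.02079 K/W
R_outer film = 1/(h_o·A) = 1/(29.2×39.2) = 8.736×10^-4 K/W
R_total = 0.02398 K/W
Q = ΔT / R_total = 45 / 0.02398

Q ≈ 1880 W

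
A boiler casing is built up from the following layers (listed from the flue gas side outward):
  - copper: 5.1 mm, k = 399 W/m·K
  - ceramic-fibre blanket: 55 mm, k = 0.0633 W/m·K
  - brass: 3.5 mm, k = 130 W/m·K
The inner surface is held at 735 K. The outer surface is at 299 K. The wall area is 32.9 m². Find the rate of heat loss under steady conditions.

Q ≈ 16500 W

Thermal resistances in series:
R_copper = L/(kA) = 0.0051/(399×32.9) = 3.885×10^-7 K/W
R_ceramic-fibre blanket = L/(kA) = 0.055/(0.0633×32.9) = 0.02641 K/W
R_brass = L/(kA) = 0.0035/(130×32.9) = 8.183×10^-7 K/W
R_total = 0.02641 K/W
Q = ΔT / R_total = 436 / 0.02641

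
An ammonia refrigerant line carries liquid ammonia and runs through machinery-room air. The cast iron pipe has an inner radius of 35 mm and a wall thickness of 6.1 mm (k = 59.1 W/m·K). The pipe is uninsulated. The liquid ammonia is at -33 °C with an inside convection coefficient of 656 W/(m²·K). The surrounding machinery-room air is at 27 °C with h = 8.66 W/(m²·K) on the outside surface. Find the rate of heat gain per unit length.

q′ ≈ 132 W/m

Per-layer cylindrical resistances, series-summed:
R_inner film = 1/(h_i·2πr₁L) = 1/(656×2π×0.035×1) = 0.006932 K/W
R_cast iron pipe wall = ln(41.1/35)/(2π×59.1×1) = 4.327×10^-4 K/W
R_outer film = 1/(h_o·2πr_oL) = 1/(8.66×2π×0.0411×1) = 0.4472 K/W
R_total = 0.4545 K/W
Q = ΔT/R_total = 60/0.4545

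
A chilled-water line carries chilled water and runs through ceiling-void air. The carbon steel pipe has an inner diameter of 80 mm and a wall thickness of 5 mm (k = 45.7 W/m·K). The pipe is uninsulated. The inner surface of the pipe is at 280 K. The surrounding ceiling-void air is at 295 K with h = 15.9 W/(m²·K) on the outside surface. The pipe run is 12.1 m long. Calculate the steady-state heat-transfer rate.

Cylindrical conduction, so R = ln(r₂/r₁)/(2πkL) per layer, in series:
R_carbon steel pipe wall = ln(45/40)/(2π×45.7×12.1) = 3.39×10^-5 K/W
R_outer film = 1/(h_o·2πr_oL) = 1/(15.9×2π×0.045×12.1) = 0.01838 K/W
R_total = 0.01842 K/W
Q = ΔT/R_total = 15/0.01842

Q ≈ 814 W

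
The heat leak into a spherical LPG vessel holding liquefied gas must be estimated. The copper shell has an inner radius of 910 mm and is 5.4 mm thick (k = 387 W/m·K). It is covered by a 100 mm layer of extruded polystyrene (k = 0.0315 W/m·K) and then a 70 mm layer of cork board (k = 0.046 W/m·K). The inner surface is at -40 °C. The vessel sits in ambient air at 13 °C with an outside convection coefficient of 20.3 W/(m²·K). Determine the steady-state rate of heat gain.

Radial (spherical) resistances in series:
R_copper shell = (1/0.91 − 1/0.9154)/(4π×387) = 1.333×10^-6 K/W
R_extruded polystyrene = (1/0.9154 − 1/1.0154)/(4π×0.0315) = 0.2718 K/W
R_cork board = (1/1.0154 − 1/1.0854)/(4π×0.046) = 0.1099 K/W
R_outer film = 1/(h·4πr_o²) = 1/(20.3×4π×1.0854²) = 0.003327 K/W
R_total = 0.385 K/W
Q = ΔT/R_total = 53/0.385

Q ≈ 138 W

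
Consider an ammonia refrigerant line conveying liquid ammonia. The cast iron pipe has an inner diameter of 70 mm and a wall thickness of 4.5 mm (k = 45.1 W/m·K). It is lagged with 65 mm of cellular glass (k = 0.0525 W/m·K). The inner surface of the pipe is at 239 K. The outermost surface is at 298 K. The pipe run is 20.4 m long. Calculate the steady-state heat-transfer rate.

For a radial system each layer contributes R = ln(r_out/r_in)/(2πkL); films add R = 1/(hA).
R_cast iron pipe wall = ln(39.5/35)/(2π×45.1×20.4) = 2.092×10^-5 K/W
R_cellular glass = ln(104.5/39.5)/(2π×0.0525×20.4) = 0.1446 K/W
R_total = 0.1446 K/W
Q = ΔT/R_total = 59/0.1446

Q ≈ 408 W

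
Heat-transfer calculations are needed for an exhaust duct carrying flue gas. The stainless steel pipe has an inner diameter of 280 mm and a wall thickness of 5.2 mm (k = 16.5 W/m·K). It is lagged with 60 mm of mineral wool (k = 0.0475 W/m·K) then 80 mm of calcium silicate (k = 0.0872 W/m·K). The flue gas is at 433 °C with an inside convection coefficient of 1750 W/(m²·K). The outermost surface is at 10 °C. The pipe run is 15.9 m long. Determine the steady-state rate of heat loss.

Q ≈ 3820 W

For a radial system each layer contributes R = ln(r_out/r_in)/(2πkL); films add R = 1/(hA).
R_inner film = 1/(h_i·2πr₁L) = 1/(1750×2π×0.14×15.9) = 4.086×10^-5 K/W
R_stainless steel pipe wall = ln(145.2/140)/(2π×16.5×15.9) = 2.212×10^-5 K/W
R_mineral wool = ln(205.2/145.2)/(2π×0.0475×15.9) = 0.07289 K/W
R_calcium silicate = ln(285.2/205.2)/(2π×0.0872×15.9) = 0.03779 K/W
R_total = 0.1107 K/W
Q = ΔT/R_total = 423/0.1107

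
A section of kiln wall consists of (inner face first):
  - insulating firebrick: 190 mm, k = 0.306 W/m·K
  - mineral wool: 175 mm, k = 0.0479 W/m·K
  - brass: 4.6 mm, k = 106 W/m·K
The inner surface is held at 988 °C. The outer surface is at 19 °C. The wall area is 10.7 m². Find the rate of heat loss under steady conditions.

Q ≈ 2430 W

Using the resistance-network approach (series):
R_insulating firebrick = L/(kA) = 0.19/(0.306×10.7) = 0.05803 K/W
R_mineral wool = L/(kA) = 0.175/(0.0479×10.7) = 0.3414 K/W
R_brass = L/(kA) = 0.0046/(106×10.7) = 4.056×10^-6 K/W
R_total = 0.3995 K/W
Q = ΔT / R_total = 969 / 0.3995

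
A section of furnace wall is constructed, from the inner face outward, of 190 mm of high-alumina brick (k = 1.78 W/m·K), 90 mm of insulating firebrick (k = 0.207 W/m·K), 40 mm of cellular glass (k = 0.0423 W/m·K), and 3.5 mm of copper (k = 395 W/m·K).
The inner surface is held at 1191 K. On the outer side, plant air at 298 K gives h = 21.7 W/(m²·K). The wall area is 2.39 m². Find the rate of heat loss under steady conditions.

Using the resistance-network approach (series):
R_high-alumina brick = L/(kA) = 0.19/(1.78×2.39) = 0.04466 K/W
R_insulating firebrick = L/(kA) = 0.09/(0.207×2.39) = 0.1819 K/W
R_cellular glass = L/(kA) = 0.04/(0.0423×2.39) = 0.3957 K/W
R_copper = L/(kA) = 0.0035/(395×2.39) = 3.707×10^-6 K/W
R_outer film = 1/(h_o·A) = 1/(21.7×2.39) = 0.01928 K/W
R_total = 0.6415 K/W
Q = ΔT / R_total = 893 / 0.6415

Q ≈ 1390 W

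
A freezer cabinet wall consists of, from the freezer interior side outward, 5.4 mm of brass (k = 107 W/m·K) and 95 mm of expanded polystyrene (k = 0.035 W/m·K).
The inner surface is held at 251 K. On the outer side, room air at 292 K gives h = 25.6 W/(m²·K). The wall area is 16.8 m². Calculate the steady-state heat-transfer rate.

Q ≈ 250 W

Using the resistance-network approach (series):
R_brass = L/(kA) = 0.0054/(107×16.8) = 3.004×10^-6 K/W
R_expanded polystyrene = L/(kA) = 0.095/(0.035×16.8) = 0.1616 K/W
R_outer film = 1/(h_o·A) = 1/(25.6×16.8) = 0.002325 K/W
R_total = 0.1639 K/W
Q = ΔT / R_total = 41 / 0.1639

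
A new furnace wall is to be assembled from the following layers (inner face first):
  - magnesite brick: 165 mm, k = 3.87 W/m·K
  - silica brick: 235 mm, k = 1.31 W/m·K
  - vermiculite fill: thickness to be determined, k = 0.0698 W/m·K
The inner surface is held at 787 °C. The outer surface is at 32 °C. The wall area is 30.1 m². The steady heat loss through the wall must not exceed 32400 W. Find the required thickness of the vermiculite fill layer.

L ≈ 33.5 mm

Series thermal resistances:
R_magnesite brick = L/(kA) = 0.165/(3.87×30.1) = 0.001416 K/W
R_silica brick = L/(kA) = 0.235/(1.31×30.1) = 0.00596 K/W
Sum of the known resistances R_other = 0.007376 K/W
Required total resistance R_tot = ΔT/Q_allow = 755/32400 = 0.0233 K/W
R_vermiculite fill = R_tot − R_other = 0.01593 K/W
L = R·k·A = 0.01593×0.0698×30.1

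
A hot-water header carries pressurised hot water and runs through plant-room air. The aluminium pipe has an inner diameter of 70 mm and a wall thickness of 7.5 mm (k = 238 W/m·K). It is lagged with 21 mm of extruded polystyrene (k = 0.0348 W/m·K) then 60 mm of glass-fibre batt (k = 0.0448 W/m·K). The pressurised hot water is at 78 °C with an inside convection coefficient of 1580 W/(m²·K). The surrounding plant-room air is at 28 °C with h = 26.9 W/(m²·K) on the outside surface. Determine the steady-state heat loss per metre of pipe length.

Treating each annulus and film as a series resistance:
R_inner film = 1/(h_i·2πr₁L) = 1/(1580×2π×0.035×1) = 0.002878 K/W
R_aluminium pipe wall = ln(42.5/35)/(2π×238×1) = 1.298×10^-4 K/W
R_extruded polystyrene = ln(63.5/42.5)/(2π×0.0348×1) = 1.836 K/W
R_glass-fibre batt = ln(123.5/63.5)/(2π×0.0448×1) = 2.363 K/W
R_outer film = 1/(h_o·2πr_oL) = 1/(26.9×2π×0.1235×1) = 0.04791 K/W
R_total = 4.25 K/W
Q = ΔT/R_total = 50/4.25

q′ ≈ 11.8 W/m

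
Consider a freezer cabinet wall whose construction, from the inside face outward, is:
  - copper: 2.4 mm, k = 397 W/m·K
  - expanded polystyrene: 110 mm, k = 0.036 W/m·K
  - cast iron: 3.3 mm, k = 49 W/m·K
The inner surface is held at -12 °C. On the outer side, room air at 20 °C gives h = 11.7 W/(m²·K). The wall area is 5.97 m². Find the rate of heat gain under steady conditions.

Model the wall as resistances in series:
R_copper = L/(kA) = 0.0024/(397×5.97) = 1.013×10^-6 K/W
R_expanded polystyrene = L/(kA) = 0.11/(0.036×5.97) = 0.5118 K/W
R_cast iron = L/(kA) = 0.0033/(49×5.97) = 1.128×10^-5 K/W
R_outer film = 1/(h_o·A) = 1/(11.7×5.97) = 0.01432 K/W
R_total = 0.5261 K/W
Q = ΔT / R_total = 32 / 0.5261

Q ≈ 60.8 W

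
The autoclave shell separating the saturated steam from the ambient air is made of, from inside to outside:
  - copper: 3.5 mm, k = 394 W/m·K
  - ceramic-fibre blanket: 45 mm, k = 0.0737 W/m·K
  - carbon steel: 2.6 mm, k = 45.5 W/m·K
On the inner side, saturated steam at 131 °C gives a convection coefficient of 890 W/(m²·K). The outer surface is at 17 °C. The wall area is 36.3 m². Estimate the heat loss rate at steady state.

Using the resistance-network approach (series):
R_inner film = 1/(h_i·A) = 1/(890×36.3) = 3.095×10^-5 K/W
R_copper = L/(kA) = 0.0035/(394×36.3) = 2.447×10^-7 K/W
R_ceramic-fibre blanket = L/(kA) = 0.045/(0.0737×36.3) = 0.01682 K/W
R_carbon steel = L/(kA) = 0.0026/(45.5×36.3) = 1.574×10^-6 K/W
R_total = 0.01685 K/W
Q = ΔT / R_total = 114 / 0.01685

Q ≈ 6760 W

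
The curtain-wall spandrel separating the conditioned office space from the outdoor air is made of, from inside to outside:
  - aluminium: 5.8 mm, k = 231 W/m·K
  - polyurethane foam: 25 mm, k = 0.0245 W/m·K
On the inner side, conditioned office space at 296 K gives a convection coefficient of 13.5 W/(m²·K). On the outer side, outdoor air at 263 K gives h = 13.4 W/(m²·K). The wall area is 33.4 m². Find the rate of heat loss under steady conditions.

Q ≈ 943 W

Thermal resistances in series:
R_inner film = 1/(h_i·A) = 1/(13.5×33.4) = 0.002218 K/W
R_aluminium = L/(kA) = 0.0058/(231×33.4) = 7.517×10^-7 K/W
R_polyurethane foam = L/(kA) = 0.025/(0.0245×33.4) = 0.03055 K/W
R_outer film = 1/(h_o·A) = 1/(13.4×33.4) = 0.002234 K/W
R_total = 0.035 K/W
Q = ΔT / R_total = 33 / 0.035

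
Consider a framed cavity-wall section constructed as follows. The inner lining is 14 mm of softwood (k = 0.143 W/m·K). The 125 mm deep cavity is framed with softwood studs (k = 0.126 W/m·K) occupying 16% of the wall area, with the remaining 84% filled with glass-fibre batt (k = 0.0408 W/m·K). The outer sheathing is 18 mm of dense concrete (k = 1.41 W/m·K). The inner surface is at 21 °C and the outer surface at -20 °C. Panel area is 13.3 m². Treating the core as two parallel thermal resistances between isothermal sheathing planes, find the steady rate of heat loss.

Q ≈ 227 W

Sheathing layers in series; stud and cavity paths in parallel between them.
R_inner = 0.014/(0.143×13.3) = 0.007361 K/W
R_stud  = 0.125/(0.126×0.16×13.3) = 0.4662 K/W
R_cav   = 0.125/(0.0408×0.84×13.3) = 0.2742 K/W
1/R_core = 1/R_stud + 1/R_cav → R_core = 0.1727 K/W
R_outer = 0.018/(1.41×13.3) = 9.598×10^-4 K/W
R_total = 0.181 K/W
Q = ΔT/R_total = 41/0.181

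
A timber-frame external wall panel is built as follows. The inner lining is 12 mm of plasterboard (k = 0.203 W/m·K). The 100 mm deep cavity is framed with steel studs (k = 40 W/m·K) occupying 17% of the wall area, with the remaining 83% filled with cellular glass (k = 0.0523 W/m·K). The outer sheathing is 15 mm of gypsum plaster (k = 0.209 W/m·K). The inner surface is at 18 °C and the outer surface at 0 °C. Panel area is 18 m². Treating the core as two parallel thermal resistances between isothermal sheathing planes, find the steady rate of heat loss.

Sheathing layers in series; stud and cavity paths in parallel between them.
R_inner = 0.012/(0.203×18) = 0.003284 K/W
R_stud  = 0.1/(40×0.17×18) = 8.17×10^-4 K/W
R_cav   = 0.1/(0.0523×0.83×18) = 0.128 K/W
1/R_core = 1/R_stud + 1/R_cav → R_core = 8.118×10^-4 K/W
R_outer = 0.015/(0.209×18) = 0.003987 K/W
R_total = 0.008083 K/W
Q = ΔT/R_total = 18/0.008083

Q ≈ 2230 W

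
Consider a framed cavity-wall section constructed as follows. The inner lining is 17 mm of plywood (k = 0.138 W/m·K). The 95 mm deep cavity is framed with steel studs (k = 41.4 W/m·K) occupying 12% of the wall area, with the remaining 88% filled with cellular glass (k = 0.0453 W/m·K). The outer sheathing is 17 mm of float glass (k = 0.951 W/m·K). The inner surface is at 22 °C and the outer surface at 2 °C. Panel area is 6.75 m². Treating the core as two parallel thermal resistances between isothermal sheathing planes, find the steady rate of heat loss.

Q ≈ 844 W

Sheathing layers in series; stud and cavity paths in parallel between them.
R_inner = 0.017/(0.138×6.75) = 0.01825 K/W
R_stud  = 0.095/(41.4×0.12×6.75) = 0.002833 K/W
R_cav   = 0.095/(0.0453×0.88×6.75) = 0.3531 K/W
1/R_core = 1/R_stud + 1/R_cav → R_core = 0.00281 K/W
R_outer = 0.017/(0.951×6.75) = 0.002648 K/W
R_total = 0.02371 K/W
Q = ΔT/R_total = 20/0.02371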